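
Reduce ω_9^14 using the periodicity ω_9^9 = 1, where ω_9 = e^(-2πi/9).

Since ω_9^9 = 1, powers reduce modulo 9.
14 mod 9 = 5
So ω_9^14 = ω_9^5 = e^(-2πi·5/9)

ω_9^14 = ω_9^5 = -0.9397+0.3420i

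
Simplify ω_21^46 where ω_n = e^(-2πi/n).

Since ω_21^21 = 1, powers reduce modulo 21.
46 mod 21 = 4
So ω_21^46 = ω_21^4 = e^(-2πi·4/21)

ω_21^46 = ω_21^4 = 0.3653-0.9309i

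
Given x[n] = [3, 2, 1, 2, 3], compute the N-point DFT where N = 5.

X[k] = Σ(n=0 to 4) x[n] · ω_5^(nk)
where ω_5 = e^(-2πi/5)

Computing each X[k]:
X[0] = 11
X[1] = 2.1180+1.5388i
X[2] = -0.1180-0.3633i
X[3] = -0.1180+0.3633i
X[4] = 2.1180-1.5388i

X = [11, 2.1180+1.5388i, -0.1180-0.3633i, -0.1180+0.3633i, 2.1180-1.5388i]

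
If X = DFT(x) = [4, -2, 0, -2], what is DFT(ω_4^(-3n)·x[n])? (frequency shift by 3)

Modulation property: DFT(ω_4^(-3n)·x[n]) = X[(k-3) mod 4], so circularly shift X by 3 positions.

X[k-3] = [-2, 0, -2, 4]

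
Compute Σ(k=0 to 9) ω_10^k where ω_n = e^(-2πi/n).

Sum of all nth roots of unity equals 0 for n > 1 (geometric series with r ≠ 1).

0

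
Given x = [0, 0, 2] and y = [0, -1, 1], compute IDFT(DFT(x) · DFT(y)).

(x ⊛ y)[n] = Σ(m=0 to 2) x[m] · y[(n-m) mod 3]

Computing each output sample:
(x ⊛ y)[0] = -2
(x ⊛ y)[1] = 2
(x ⊛ y)[2] = 0

x ⊛ y = [-2, 2, 0]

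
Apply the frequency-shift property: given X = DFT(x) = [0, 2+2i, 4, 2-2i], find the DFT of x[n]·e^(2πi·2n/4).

Modulation property: DFT(ω_4^(-2n)·x[n]) = X[(k-2) mod 4], so circularly shift X by 2 positions.

X[k-2] = [4, 2-2i, 0, 2+2i]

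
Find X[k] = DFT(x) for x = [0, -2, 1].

X[k] = Σ(n=0 to 2) x[n] · ω_3^(nk)
where ω_3 = e^(-2πi/3)

Computing each X[k]:
X[0] = -1
X[1] = 0.5000+2.5981i
X[2] = 0.5000-2.5981i

X = [-1, 0.5000+2.5981i, 0.5000-2.5981i]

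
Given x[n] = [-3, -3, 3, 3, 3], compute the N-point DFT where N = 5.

X[k] = Σ(n=0 to 4) x[n] · ω_5^(nk)
where ω_5 = e^(-2πi/5)

Computing each X[k]:
X[0] = 3
X[1] = -7.8541+5.7063i
X[2] = -1.1459+3.5267i
X[3] = -1.1459-3.5267i
X[4] = -7.8541-5.7063i

X = [3, -7.8541+5.7063i, -1.1459+3.5267i, -1.1459-3.5267i, -7.8541-5.7063i]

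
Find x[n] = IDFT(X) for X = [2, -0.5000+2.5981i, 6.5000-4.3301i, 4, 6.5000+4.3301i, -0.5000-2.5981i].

x[n] = (1/6) Σ(k=0 to 5) X[k] · e^(2πikn/6)

Computing each x[n]:
x[0] = 3
x[1] = -1
x[2] = -2
x[3] = 2
x[4] = 2
x[5] = -2

x = [3, -1, -2, 2, 2, -2]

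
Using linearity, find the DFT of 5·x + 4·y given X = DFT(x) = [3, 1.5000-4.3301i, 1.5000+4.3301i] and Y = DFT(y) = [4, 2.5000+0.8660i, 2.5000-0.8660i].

By linearity: DFT(5x + 4y) = 5·DFT(x) + 4·DFT(y)
= 5·[3, 1.5000-4.3301i, 1.5000+4.3301i] + 4·[4, 2.5000+0.8660i, 2.5000-0.8660i]

Computing element-wise:
Z[0] = 5·(3) + 4·(4) = 31
Z[1] = 5·(1.5000-4.3301i) + 4·(2.5000+0.8660i) = 17.5000-18.1865i
Z[2] = 5·(1.5000+4.3301i) + 4·(2.5000-0.8660i) = 17.5000+18.1865i

DFT(5x + 4y) = 5·X + 4·Y = [31, 17.5000-18.1865i, 17.5000+18.1865i]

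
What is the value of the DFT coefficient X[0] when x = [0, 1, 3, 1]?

X[0] = Σ(n=0 to 3) x[n] · ω_4^0 = Σ x[n]
= (0) + (1) + (3) + (1)

X[0] = 5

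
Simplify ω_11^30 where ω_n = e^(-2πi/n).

Since ω_11^11 = 1, powers reduce modulo 11.
30 mod 11 = 8
So ω_11^30 = ω_11^8 = e^(-2πi·8/11)

ω_11^30 = ω_11^8 = -0.1423+0.9898i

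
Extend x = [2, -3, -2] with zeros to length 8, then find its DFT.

Original 3-point DFT: [-3, 4.5000+0.8660i, 4.5000-0.8660i]
Zero-padded 8-point DFT provides frequency interpolation.

DFT_8([x, 0, ...]) = [-3, -0.1213+4.1213i, 4+3i, 4.1213+0.1213i, 3, 4.1213-0.1213i, 4-3i, -0.1213-4.1213i]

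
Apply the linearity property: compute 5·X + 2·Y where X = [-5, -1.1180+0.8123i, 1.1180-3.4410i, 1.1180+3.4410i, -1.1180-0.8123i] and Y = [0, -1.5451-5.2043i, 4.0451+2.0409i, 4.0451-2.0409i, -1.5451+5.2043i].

By linearity: DFT(5x + 2y) = 5·DFT(x) + 2·DFT(y)
= 5·[-5, -1.1180+0.8123i, 1.1180-3.4410i, 1.1180+3.4410i, -1.1180-0.8123i] + 2·[0, -1.5451-5.2043i, 4.0451+2.0409i, 4.0451-2.0409i, -1.5451+5.2043i]

Computing element-wise:
Z[0] = 5·(-5) + 2·(0) = -25
Z[1] = 5·(-1.1180+0.8123i) + 2·(-1.5451-5.2043i) = -8.6802-6.3471i
Z[2] = 5·(1.1180-3.4410i) + 2·(4.0451+2.0409i) = 13.6802-13.1232i
Z[3] = 5·(1.1180+3.4410i) + 2·(4.0451-2.0409i) = 13.6802+13.1232i
Z[4] = 5·(-1.1180-0.8123i) + 2·(-1.5451+5.2043i) = -8.6802+6.3471i

DFT(5x + 2y) = 5·X + 2·Y = [-25, -8.6802-6.3471i, 13.6802-13.1232i, 13.6802+13.1232i, -8.6802+6.3471i]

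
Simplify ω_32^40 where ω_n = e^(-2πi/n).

Since ω_32^32 = 1, powers reduce modulo 32.
40 mod 32 = 8
So ω_32^40 = ω_32^8 = e^(-2πi·8/32)

ω_32^40 = ω_32^8 = -1i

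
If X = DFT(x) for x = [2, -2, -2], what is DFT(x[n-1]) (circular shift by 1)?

Time shift by 1: X_shifted[k] = ω_3^(1k) · X[k]
Shifted x = [-2, 2, -2]

DFT(x[n-1]) = [-2, -2.0000-3.4641i, -2.0000+3.4641i]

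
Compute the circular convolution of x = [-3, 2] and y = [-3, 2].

(x ⊛ y)[n] = Σ(m=0 to 1) x[m] · y[(n-m) mod 2]

Computing each output sample:
(x ⊛ y)[0] = 13
(x ⊛ y)[1] = -12

x ⊛ y = [13, -12]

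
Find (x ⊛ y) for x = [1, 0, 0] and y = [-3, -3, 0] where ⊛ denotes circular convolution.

(x ⊛ y)[n] = Σ(m=0 to 2) x[m] · y[(n-m) mod 3]

Computing each output sample:
(x ⊛ y)[0] = -3
(x ⊛ y)[1] = -3
(x ⊛ y)[2] = 0

x ⊛ y = [-3, -3, 0]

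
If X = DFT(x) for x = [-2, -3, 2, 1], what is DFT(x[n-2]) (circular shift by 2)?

Time shift by 2: X_shifted[k] = ω_4^(2k) · X[k]
Shifted x = [2, 1, -2, -3]

DFT(x[n-2]) = [-2, 4-4i, 2, 4+4i]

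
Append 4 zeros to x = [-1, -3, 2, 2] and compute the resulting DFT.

Original 4-point DFT: [0, -3+5i, 2, -3-5i]
Zero-padded 8-point DFT provides frequency interpolation.

DFT_8([x, 0, ...]) = [0, -4.5355-1.2929i, -3+5i, 2.5355+2.7071i, 2, 2.5355-2.7071i, -3-5i, -4.5355+1.2929i]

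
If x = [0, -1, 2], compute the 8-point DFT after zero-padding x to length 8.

Original 3-point DFT: [1, -0.5000+2.5981i, -0.5000-2.5981i]
Zero-padded 8-point DFT provides frequency interpolation.

DFT_8([x, 0, ...]) = [1, -0.7071-1.2929i, -2+1i, 0.7071+2.7071i, 3, 0.7071-2.7071i, -2-1i, -0.7071+1.2929i]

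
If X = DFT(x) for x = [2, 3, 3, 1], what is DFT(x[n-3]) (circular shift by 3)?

Time shift by 3: X_shifted[k] = ω_4^(3k) · X[k]
Shifted x = [3, 3, 1, 2]

DFT(x[n-3]) = [9, 2-1i, -1, 2+1i]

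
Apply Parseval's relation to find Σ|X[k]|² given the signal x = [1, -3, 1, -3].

Parseval: Σ|x[n]|² = (1/N)Σ|X[k]|², so Σ|X[k]|² = N·Σ|x[n]|² = 4·20.0000

Σ|X[k]|² = N·Σ|x[n]|² = 4·20.0000 = 80.0000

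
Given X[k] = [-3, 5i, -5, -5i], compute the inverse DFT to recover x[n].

x[n] = (1/4) Σ(k=0 to 3) X[k] · e^(2πikn/4)

Computing each x[n]:
x[0] = -2
x[1] = -2
x[2] = -2
x[3] = 3

x = [-2, -2, -2, 3]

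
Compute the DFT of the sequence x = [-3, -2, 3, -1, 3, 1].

X[k] = Σ(n=0 to 5) x[n] · ω_6^(nk)
where ω_6 = e^(-2πi/6)

Computing each X[k]:
X[0] = 1
X[1] = -5.5000+2.5981i
X[2] = -6.5000+2.5981i
X[3] = 5
X[4] = -6.5000-2.5981i
X[5] = -5.5000-2.5981i

X = [1, -5.5000+2.5981i, -6.5000+2.5981i, 5, -6.5000-2.5981i, -5.5000-2.5981i]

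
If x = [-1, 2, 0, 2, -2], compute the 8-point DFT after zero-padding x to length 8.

Original 5-point DFT: [1, -2.6180-2.6287i, -0.3820-4.2533i, -0.3820+4.2533i, -2.6180+2.6287i]
Zero-padded 8-point DFT provides frequency interpolation.

DFT_8([x, 0, ...]) = [1, 1.0000-2.8284i, -3, 1.0000-2.8284i, -7, 1.0000+2.8284i, -3, 1.0000+2.8284i]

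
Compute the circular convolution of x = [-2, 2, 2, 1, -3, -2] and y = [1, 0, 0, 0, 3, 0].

(x ⊛ y)[n] = Σ(m=0 to 5) x[m] · y[(n-m) mod 6]

Computing each output sample:
(x ⊛ y)[0] = 4
(x ⊛ y)[1] = 5
(x ⊛ y)[2] = -7
(x ⊛ y)[3] = -5
(x ⊛ y)[4] = -9
(x ⊛ y)[5] = 4

x ⊛ y = [4, 5, -7, -5, -9, 4]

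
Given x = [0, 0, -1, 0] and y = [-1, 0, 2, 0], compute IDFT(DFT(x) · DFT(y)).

(x ⊛ y)[n] = Σ(m=0 to 3) x[m] · y[(n-m) mod 4]

Computing each output sample:
(x ⊛ y)[0] = -2
(x ⊛ y)[1] = 0
(x ⊛ y)[2] = 1
(x ⊛ y)[3] = 0

x ⊛ y = [-2, 0, 1, 0]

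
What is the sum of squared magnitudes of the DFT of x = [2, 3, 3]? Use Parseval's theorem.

Parseval: Σ|x[n]|² = (1/N)Σ|X[k]|², so Σ|X[k]|² = N·Σ|x[n]|² = 3·22.0000

Σ|X[k]|² = N·Σ|x[n]|² = 3·22.0000 = 66.0000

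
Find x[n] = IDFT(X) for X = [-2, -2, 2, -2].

x[n] = (1/4) Σ(k=0 to 3) X[k] · e^(2πikn/4)

Computing each x[n]:
x[0] = -1
x[1] = -1
x[2] = 1
x[3] = -1

x = [-1, -1, 1, -1]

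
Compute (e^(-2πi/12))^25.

Since ω_12^12 = 1, powers reduce modulo 12.
25 mod 12 = 1
So ω_12^25 = ω_12^1 = e^(-2πi·1/12)

ω_12^25 = ω_12^1 = 0.8660-0.5000i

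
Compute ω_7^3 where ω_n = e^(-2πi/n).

ω_7^3 = e^(-2πi·3/7)
= cos(-2π·3/7) + i·sin(-2π·3/7)
= cos(-6π/7) + i·sin(-6π/7)

ω_7^3 = cos(-6π/7) + i·sin(-6π/7) = -0.9010-0.4339i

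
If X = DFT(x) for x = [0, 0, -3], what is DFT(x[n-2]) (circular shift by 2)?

Time shift by 2: X_shifted[k] = ω_3^(2k) · X[k]
Shifted x = [0, -3, 0]

DFT(x[n-2]) = [-3, 1.5000+2.5981i, 1.5000-2.5981i]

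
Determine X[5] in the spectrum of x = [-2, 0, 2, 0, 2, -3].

X[5] = Σ(n=0 to 5) x[n] · ω_6^(5n) where ω_6 = e^(-2πi/6)
= (-2)·ω_6^0 + (0)·ω_6^5 + (2)·ω_6^10 + (0)·ω_6^15 + (2)·ω_6^20 + (-3)·ω_6^25

X[5] = -5.5000+2.5981i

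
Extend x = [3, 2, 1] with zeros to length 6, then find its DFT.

Original 3-point DFT: [6, 1.5000-0.8660i, 1.5000+0.8660i]
Zero-padded 6-point DFT provides frequency interpolation.

DFT_6([x, 0, ...]) = [6, 3.5000-2.5981i, 1.5000-0.8660i, 2, 1.5000+0.8660i, 3.5000+2.5981i]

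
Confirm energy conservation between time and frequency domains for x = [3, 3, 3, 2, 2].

Time domain:
Σ|x[n]|² = |3|² + |3|² + |3|² + |2|² + |2|² = 35.0000

Frequency domain:
(1/5)Σ|X[k]|² = (1/5)(|13|² + |0.5000-1.5388i|² + |0.5000+0.3633i|² + |0.5000-0.3633i|² + |0.5000+1.5388i|²) = (1/5)·175.0000 = 35.0000

Both sides agree, confirming Parseval's theorem.

Σ|x[n]|² = (1/N)Σ|X[k]|² = 35.0000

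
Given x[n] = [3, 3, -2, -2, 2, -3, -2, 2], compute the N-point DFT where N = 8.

X[k] = Σ(n=0 to 7) x[n] · ω_8^(nk)
where ω_8 = e^(-2πi/8)

Computing each X[k]:
X[0] = 1
X[1] = 8.0711-1.4142i
X[2] = 9
X[3] = -6.0711-1.4142i
X[4] = 1
X[5] = -6.0711+1.4142i
X[6] = 9
X[7] = 8.0711+1.4142i

X = [1, 8.0711-1.4142i, 9, -6.0711-1.4142i, 1, -6.0711+1.4142i, 9, 8.0711+1.4142i]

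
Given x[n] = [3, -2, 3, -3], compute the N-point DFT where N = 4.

X[k] = Σ(n=0 to 3) x[n] · ω_4^(nk)
where ω_4 = e^(-2πi/4)

Computing each X[k]:
X[0] = 1
X[1] = -1i
X[2] = 11
X[3] = 1i

X = [1, -1i, 11, 1i]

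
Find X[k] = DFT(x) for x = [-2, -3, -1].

X[k] = Σ(n=0 to 2) x[n] · ω_3^(nk)
where ω_3 = e^(-2πi/3)

Computing each X[k]:
X[0] = -6
X[1] = 1.7321i
X[2] = -1.7321i

X = [-6, 1.7321i, -1.7321i]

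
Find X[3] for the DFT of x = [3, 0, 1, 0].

X[3] = Σ(n=0 to 3) x[n] · ω_4^(3n) where ω_4 = e^(-2πi/4)
= (3)·ω_4^0 + (0)·ω_4^3 + (1)·ω_4^6 + (0)·ω_4^9

X[3] = 2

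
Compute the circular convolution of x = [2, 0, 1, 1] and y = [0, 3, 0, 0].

(x ⊛ y)[n] = Σ(m=0 to 3) x[m] · y[(n-m) mod 4]

Computing each output sample:
(x ⊛ y)[0] = 3
(x ⊛ y)[1] = 6
(x ⊛ y)[2] = 0
(x ⊛ y)[3] = 3

x ⊛ y = [3, 6, 0, 3]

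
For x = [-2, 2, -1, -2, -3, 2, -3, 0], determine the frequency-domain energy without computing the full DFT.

Parseval: Σ|x[n]|² = (1/N)Σ|X[k]|², so Σ|X[k]|² = N·Σ|x[n]|² = 8·35.0000

Σ|X[k]|² = N·Σ|x[n]|² = 8·35.0000 = 280.0000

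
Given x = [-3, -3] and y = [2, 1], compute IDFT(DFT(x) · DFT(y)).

(x ⊛ y)[n] = Σ(m=0 to 1) x[m] · y[(n-m) mod 2]

Computing each output sample:
(x ⊛ y)[0] = -9
(x ⊛ y)[1] = -9

x ⊛ y = [-9, -9]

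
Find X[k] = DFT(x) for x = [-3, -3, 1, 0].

X[k] = Σ(n=0 to 3) x[n] · ω_4^(nk)
where ω_4 = e^(-2πi/4)

Computing each X[k]:
X[0] = -5
X[1] = -4+3i
X[2] = 1
X[3] = -4-3i

X = [-5, -4+3i, 1, -4-3i]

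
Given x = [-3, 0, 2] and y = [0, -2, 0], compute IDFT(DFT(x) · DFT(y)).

(x ⊛ y)[n] = Σ(m=0 to 2) x[m] · y[(n-m) mod 3]

Computing each output sample:
(x ⊛ y)[0] = -4
(x ⊛ y)[1] = 6
(x ⊛ y)[2] = 0

x ⊛ y = [-4, 6, 0]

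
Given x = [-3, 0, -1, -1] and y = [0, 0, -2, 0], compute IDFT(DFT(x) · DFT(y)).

(x ⊛ y)[n] = Σ(m=0 to 3) x[m] · y[(n-m) mod 4]

Computing each output sample:
(x ⊛ y)[0] = 2
(x ⊛ y)[1] = 2
(x ⊛ y)[2] = 6
(x ⊛ y)[3] = 0

x ⊛ y = [2, 2, 6, 0]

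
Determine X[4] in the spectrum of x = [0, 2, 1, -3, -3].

X[4] = Σ(n=0 to 4) x[n] · ω_5^(4n) where ω_5 = e^(-2πi/5)
= (0)·ω_5^0 + (2)·ω_5^4 + (1)·ω_5^8 + (-3)·ω_5^12 + (-3)·ω_5^16

X[4] = 1.3090+7.1064i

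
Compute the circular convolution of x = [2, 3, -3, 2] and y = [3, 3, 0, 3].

(x ⊛ y)[n] = Σ(m=0 to 3) x[m] · y[(n-m) mod 4]

Computing each output sample:
(x ⊛ y)[0] = 21
(x ⊛ y)[1] = 6
(x ⊛ y)[2] = 6
(x ⊛ y)[3] = 3

x ⊛ y = [21, 6, 6, 3]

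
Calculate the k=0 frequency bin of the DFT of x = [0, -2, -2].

X[0] = Σ(n=0 to 2) x[n] · ω_3^0 = Σ x[n]
= (0) + (-2) + (-2)

X[0] = -4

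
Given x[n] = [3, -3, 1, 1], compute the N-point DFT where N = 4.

X[k] = Σ(n=0 to 3) x[n] · ω_4^(nk)
where ω_4 = e^(-2πi/4)

Computing each X[k]:
X[0] = 2
X[1] = 2+4i
X[2] = 6
X[3] = 2-4i

X = [2, 2+4i, 6, 2-4i]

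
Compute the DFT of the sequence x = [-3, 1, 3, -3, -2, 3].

X[k] = Σ(n=0 to 5) x[n] · ω_6^(nk)
where ω_6 = e^(-2πi/6)

Computing each X[k]:
X[0] = -1
X[1] = 1.5000-2.5981i
X[2] = -8.5000+6.0622i
X[3] = -3
X[4] = -8.5000-6.0622i
X[5] = 1.5000+2.5981i

X = [-1, 1.5000-2.5981i, -8.5000+6.0622i, -3, -8.5000-6.0622i, 1.5000+2.5981i]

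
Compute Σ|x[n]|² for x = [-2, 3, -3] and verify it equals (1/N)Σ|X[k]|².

Time domain:
Σ|x[n]|² = |-2|² + |3|² + |-3|² = 22.0000

Frequency domain:
(1/3)Σ|X[k]|² = (1/3)(|-2|² + |-2.0000-5.1962i|² + |-2.0000+5.1962i|²) = (1/3)·66.0000 = 22.0000

Both sides agree, confirming Parseval's theorem.

Σ|x[n]|² = (1/N)Σ|X[k]|² = 22.0000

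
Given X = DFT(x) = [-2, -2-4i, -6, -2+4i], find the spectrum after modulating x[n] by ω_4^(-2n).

Modulation property: DFT(ω_4^(-2n)·x[n]) = X[(k-2) mod 4], so circularly shift X by 2 positions.

X[k-2] = [-6, -2+4i, -2, -2-4i]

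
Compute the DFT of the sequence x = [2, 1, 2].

X[k] = Σ(n=0 to 2) x[n] · ω_3^(nk)
where ω_3 = e^(-2πi/3)

Computing each X[k]:
X[0] = 5
X[1] = 0.5000+0.8660i
X[2] = 0.5000-0.8660i

X = [5, 0.5000+0.8660i, 0.5000-0.8660i]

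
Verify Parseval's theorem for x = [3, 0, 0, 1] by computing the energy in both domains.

Time domain:
Σ|x[n]|² = |3|² + |0|² + |0|² + |1|² = 10.0000

Frequency domain:
(1/4)Σ|X[k]|² = (1/4)(|4|² + |3+1i|² + |2|² + |3-1i|²) = (1/4)·40.0000 = 10.0000

Both sides agree, confirming Parseval's theorem.

Σ|x[n]|² = (1/N)Σ|X[k]|² = 10.0000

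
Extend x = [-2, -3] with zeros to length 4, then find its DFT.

Original 2-point DFT: [-5, 1]
Zero-padded 4-point DFT provides frequency interpolation.

DFT_4([x, 0, ...]) = [-5, -2+3i, 1, -2-3i]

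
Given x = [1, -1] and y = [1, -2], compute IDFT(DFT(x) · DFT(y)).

(x ⊛ y)[n] = Σ(m=0 to 1) x[m] · y[(n-m) mod 2]

Computing each output sample:
(x ⊛ y)[0] = 3
(x ⊛ y)[1] = -3

x ⊛ y = [3, -3]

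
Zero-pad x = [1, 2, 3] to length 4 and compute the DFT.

Original 3-point DFT: [6, -1.5000+0.8660i, -1.5000-0.8660i]
Zero-padded 4-point DFT provides frequency interpolation.

DFT_4([x, 0, ...]) = [6, -2-2i, 2, -2+2i]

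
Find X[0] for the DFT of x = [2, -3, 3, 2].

X[0] = Σ(n=0 to 3) x[n] · ω_4^0 = Σ x[n]
= (2) + (-3) + (3) + (2)

X[0] = 4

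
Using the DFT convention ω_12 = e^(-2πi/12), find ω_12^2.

ω_12^2 = e^(-2πi·2/12)
= cos(-2π·2/12) + i·sin(-2π·2/12)
= cos(-4π/12) + i·sin(-4π/12)

ω_12^2 = cos(-4π/12) + i·sin(-4π/12) = 0.5000-0.8660i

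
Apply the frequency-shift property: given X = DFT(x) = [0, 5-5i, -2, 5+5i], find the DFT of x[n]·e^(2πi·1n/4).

Modulation property: DFT(ω_4^(-1n)·x[n]) = X[(k-1) mod 4], so circularly shift X by 1 positions.

X[k-1] = [5+5i, 0, 5-5i, -2]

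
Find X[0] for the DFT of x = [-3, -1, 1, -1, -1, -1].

X[0] = Σ(n=0 to 5) x[n] · ω_6^0 = Σ x[n]
= (-3) + (-1) + (1) + (-1) + (-1) + (-1)

X[0] = -6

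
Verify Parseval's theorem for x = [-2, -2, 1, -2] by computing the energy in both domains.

Time domain:
Σ|x[n]|² = |-2|² + |-2|² + |1|² + |-2|² = 13.0000

Frequency domain:
(1/4)Σ|X[k]|² = (1/4)(|-5|² + |-3|² + |3|² + |-3|²) = (1/4)·52.0000 = 13.0000

Both sides agree, confirming Parseval's theorem.

Σ|x[n]|² = (1/N)Σ|X[k]|² = 13.0000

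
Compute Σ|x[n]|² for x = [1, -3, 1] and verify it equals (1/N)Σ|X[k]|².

Time domain:
Σ|x[n]|² = |1|² + |-3|² + |1|² = 11.0000

Frequency domain:
(1/3)Σ|X[k]|² = (1/3)(|-1|² + |2.0000+3.4641i|² + |2.0000-3.4641i|²) = (1/3)·33.0000 = 11.0000

Both sides agree, confirming Parseval's theorem.

Σ|x[n]|² = (1/N)Σ|X[k]|² = 11.0000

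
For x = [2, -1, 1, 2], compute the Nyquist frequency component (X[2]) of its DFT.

X[2] = Σ(n=0 to 3) x[n] · ω_4^(2n) where ω_4 = e^(-2πi/4)
= (2)·ω_4^0 + (-1)·ω_4^2 + (1)·ω_4^4 + (2)·ω_4^6

X[2] = 2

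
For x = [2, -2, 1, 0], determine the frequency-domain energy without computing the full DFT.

Parseval: Σ|x[n]|² = (1/N)Σ|X[k]|², so Σ|X[k]|² = N·Σ|x[n]|² = 4·9.0000

Σ|X[k]|² = N·Σ|x[n]|² = 4·9.0000 = 36.0000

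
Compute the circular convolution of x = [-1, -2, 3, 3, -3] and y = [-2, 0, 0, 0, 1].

(x ⊛ y)[n] = Σ(m=0 to 4) x[m] · y[(n-m) mod 5]

Computing each output sample:
(x ⊛ y)[0] = 0
(x ⊛ y)[1] = 7
(x ⊛ y)[2] = -3
(x ⊛ y)[3] = -9
(x ⊛ y)[4] = 5

x ⊛ y = [0, 7, -3, -9, 5]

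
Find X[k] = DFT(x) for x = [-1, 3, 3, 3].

X[k] = Σ(n=0 to 3) x[n] · ω_4^(nk)
where ω_4 = e^(-2πi/4)

Computing each X[k]:
X[0] = 8
X[1] = -4
X[2] = -4
X[3] = -4

X = [8, -4, -4, -4]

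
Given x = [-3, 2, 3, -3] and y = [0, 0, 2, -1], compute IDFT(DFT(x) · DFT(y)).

(x ⊛ y)[n] = Σ(m=0 to 3) x[m] · y[(n-m) mod 4]

Computing each output sample:
(x ⊛ y)[0] = 4
(x ⊛ y)[1] = -9
(x ⊛ y)[2] = -3
(x ⊛ y)[3] = 7

x ⊛ y = [4, -9, -3, 7]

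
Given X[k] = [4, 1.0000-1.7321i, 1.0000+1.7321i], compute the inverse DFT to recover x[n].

x[n] = (1/3) Σ(k=0 to 2) X[k] · e^(2πikn/3)

Computing each x[n]:
x[0] = 2
x[1] = 2
x[2] = 0

x = [2, 2, 0]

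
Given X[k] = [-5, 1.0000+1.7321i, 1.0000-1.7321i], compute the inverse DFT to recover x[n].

x[n] = (1/3) Σ(k=0 to 2) X[k] · e^(2πikn/3)

Computing each x[n]:
x[0] = -1
x[1] = -3
x[2] = -1

x = [-1, -3, -1]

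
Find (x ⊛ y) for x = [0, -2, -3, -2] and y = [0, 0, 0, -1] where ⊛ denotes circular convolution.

(x ⊛ y)[n] = Σ(m=0 to 3) x[m] · y[(n-m) mod 4]

Computing each output sample:
(x ⊛ y)[0] = 2
(x ⊛ y)[1] = 3
(x ⊛ y)[2] = 2
(x ⊛ y)[3] = 0

x ⊛ y = [2, 3, 2, 0]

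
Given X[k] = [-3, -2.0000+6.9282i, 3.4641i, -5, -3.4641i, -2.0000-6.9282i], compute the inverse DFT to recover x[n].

x[n] = (1/6) Σ(k=0 to 5) X[k] · e^(2πikn/6)

Computing each x[n]:
x[0] = -2
x[1] = -3
x[2] = -2
x[3] = 1
x[4] = 0
x[5] = 3

x = [-2, -3, -2, 1, 0, 3]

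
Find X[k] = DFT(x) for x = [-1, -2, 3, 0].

X[k] = Σ(n=0 to 3) x[n] · ω_4^(nk)
where ω_4 = e^(-2πi/4)

Computing each X[k]:
X[0] = 0
X[1] = -4+2i
X[2] = 4
X[3] = -4-2i

X = [0, -4+2i, 4, -4-2i]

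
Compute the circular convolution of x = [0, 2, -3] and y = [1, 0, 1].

(x ⊛ y)[n] = Σ(m=0 to 2) x[m] · y[(n-m) mod 3]

Computing each output sample:
(x ⊛ y)[0] = 2
(x ⊛ y)[1] = -1
(x ⊛ y)[2] = -3

x ⊛ y = [2, -1, -3]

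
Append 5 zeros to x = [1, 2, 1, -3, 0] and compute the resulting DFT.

Original 5-point DFT: [1, 3.2361-4.2533i, -1.2361+2.6287i, -1.2361-2.6287i, 3.2361+4.2533i]
Zero-padded 10-point DFT provides frequency interpolation.

DFT_10([x, 0, ...]) = [1, 3.8541+0.7265i, 3.2361-4.2533i, -2.8541-3.0777i, -1.2361+2.6287i, 3, -1.2361-2.6287i, -2.8541+3.0777i, 3.2361+4.2533i, 3.8541-0.7265i]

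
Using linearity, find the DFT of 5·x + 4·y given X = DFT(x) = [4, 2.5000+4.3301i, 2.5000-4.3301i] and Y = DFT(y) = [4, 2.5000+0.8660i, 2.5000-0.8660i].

By linearity: DFT(5x + 4y) = 5·DFT(x) + 4·DFT(y)
= 5·[4, 2.5000+4.3301i, 2.5000-4.3301i] + 4·[4, 2.5000+0.8660i, 2.5000-0.8660i]

Computing element-wise:
Z[0] = 5·(4) + 4·(4) = 36
Z[1] = 5·(2.5000+4.3301i) + 4·(2.5000+0.8660i) = 22.5000+25.1145i
Z[2] = 5·(2.5000-4.3301i) + 4·(2.5000-0.8660i) = 22.5000-25.1145i

DFT(5x + 4y) = 5·X + 4·Y = [36, 22.5000+25.1145i, 22.5000-25.1145i]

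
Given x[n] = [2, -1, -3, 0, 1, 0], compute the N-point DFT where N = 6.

X[k] = Σ(n=0 to 5) x[n] · ω_6^(nk)
where ω_6 = e^(-2πi/6)

Computing each X[k]:
X[0] = -1
X[1] = 2.5000+4.3301i
X[2] = 3.5000-2.5981i
X[3] = 1
X[4] = 3.5000+2.5981i
X[5] = 2.5000-4.3301i

X = [-1, 2.5000+4.3301i, 3.5000-2.5981i, 1, 3.5000+2.5981i, 2.5000-4.3301i]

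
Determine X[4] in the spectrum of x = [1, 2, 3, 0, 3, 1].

X[4] = Σ(n=0 to 5) x[n] · ω_6^(4n) where ω_6 = e^(-2πi/6)
= (1)·ω_6^0 + (2)·ω_6^4 + (3)·ω_6^8 + (0)·ω_6^12 + (3)·ω_6^16 + (1)·ω_6^20

X[4] = -3.5000+0.8660i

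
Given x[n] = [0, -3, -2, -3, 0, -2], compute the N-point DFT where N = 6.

X[k] = Σ(n=0 to 5) x[n] · ω_6^(nk)
where ω_6 = e^(-2πi/6)

Computing each X[k]:
X[0] = -10
X[1] = 1.5000+2.5981i
X[2] = 0.5000-0.8660i
X[3] = 6
X[4] = 0.5000+0.8660i
X[5] = 1.5000-2.5981i

X = [-10, 1.5000+2.5981i, 0.5000-0.8660i, 6, 0.5000+0.8660i, 1.5000-2.5981i]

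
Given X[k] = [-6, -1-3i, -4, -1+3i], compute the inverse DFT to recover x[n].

x[n] = (1/4) Σ(k=0 to 3) X[k] · e^(2πikn/4)

Computing each x[n]:
x[0] = -3
x[1] = 1
x[2] = -2
x[3] = -2

x = [-3, 1, -2, -2]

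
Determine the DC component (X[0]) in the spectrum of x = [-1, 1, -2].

X[0] = Σ(n=0 to 2) x[n] · ω_3^0 = Σ x[n]
= (-1) + (1) + (-2)

X[0] = -2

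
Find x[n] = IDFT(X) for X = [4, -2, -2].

x[n] = (1/3) Σ(k=0 to 2) X[k] · e^(2πikn/3)

Computing each x[n]:
x[0] = 0
x[1] = 2
x[2] = 2

x = [0, 2, 2]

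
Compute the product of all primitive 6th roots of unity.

The primitive 6th roots of unity are ω_6^k for k coprime to 6: k ∈ {1, 5}
Their product equals the constant term of the cyclotomic polynomial Φ_6(x) up to sign.
For n ≥ 3, the product of all primitive nth roots of unity is 1. (For n=1 it is 1; for n=2 it is -1.)

1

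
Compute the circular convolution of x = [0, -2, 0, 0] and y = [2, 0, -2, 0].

(x ⊛ y)[n] = Σ(m=0 to 3) x[m] · y[(n-m) mod 4]

Computing each output sample:
(x ⊛ y)[0] = 0
(x ⊛ y)[1] = -4
(x ⊛ y)[2] = 0
(x ⊛ y)[3] = 4

x ⊛ y = [0, -4, 0, 4]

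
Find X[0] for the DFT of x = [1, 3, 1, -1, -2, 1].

X[0] = Σ(n=0 to 5) x[n] · ω_6^0 = Σ x[n]
= (1) + (3) + (1) + (-1) + (-2) + (1)

X[0] = 3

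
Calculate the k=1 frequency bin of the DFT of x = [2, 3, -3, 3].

X[1] = Σ(n=0 to 3) x[n] · ω_4^(1n) where ω_4 = e^(-2πi/4)
= (2)·ω_4^0 + (3)·ω_4^1 + (-3)·ω_4^2 + (3)·ω_4^3

X[1] = 5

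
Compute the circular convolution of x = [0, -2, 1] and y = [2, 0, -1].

(x ⊛ y)[n] = Σ(m=0 to 2) x[m] · y[(n-m) mod 3]

Computing each output sample:
(x ⊛ y)[0] = 2
(x ⊛ y)[1] = -5
(x ⊛ y)[2] = 2

x ⊛ y = [2, -5, 2]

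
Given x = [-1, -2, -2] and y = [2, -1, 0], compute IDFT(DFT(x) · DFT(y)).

(x ⊛ y)[n] = Σ(m=0 to 2) x[m] · y[(n-m) mod 3]

Computing each output sample:
(x ⊛ y)[0] = 0
(x ⊛ y)[1] = -3
(x ⊛ y)[2] = -2

x ⊛ y = [0, -3, -2]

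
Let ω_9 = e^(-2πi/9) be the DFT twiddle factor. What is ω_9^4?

ω_9^4 = e^(-2πi·4/9)
= cos(-2π·4/9) + i·sin(-2π·4/9)
= cos(-8π/9) + i·sin(-8π/9)

ω_9^4 = cos(-8π/9) + i·sin(-8π/9) = -0.9397-0.3420i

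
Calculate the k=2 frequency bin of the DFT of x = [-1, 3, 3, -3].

X[2] = Σ(n=0 to 3) x[n] · ω_4^(2n) where ω_4 = e^(-2πi/4)
= (-1)·ω_4^0 + (3)·ω_4^2 + (3)·ω_4^4 + (-3)·ω_4^6

X[2] = 2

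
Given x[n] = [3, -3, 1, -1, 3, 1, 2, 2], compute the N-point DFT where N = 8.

X[k] = Σ(n=0 to 7) x[n] · ω_8^(nk)
where ω_8 = e^(-2πi/8)

Computing each X[k]:
X[0] = 8
X[1] = -0.7071+5.9497i
X[2] = 3+3i
X[3] = 0.7071+3.9497i
X[4] = 10
X[5] = 0.7071-3.9497i
X[6] = 3-3i
X[7] = -0.7071-5.9497i

X = [8, -0.7071+5.9497i, 3+3i, 0.7071+3.9497i, 10, 0.7071-3.9497i, 3-3i, -0.7071-5.9497i]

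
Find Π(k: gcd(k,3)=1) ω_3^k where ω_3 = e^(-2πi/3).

The primitive 3rd roots of unity are ω_3^k for k coprime to 3: k ∈ {1, 2}
Their product equals the constant term of the cyclotomic polynomial Φ_3(x) up to sign.
For n ≥ 3, the product of all primitive nth roots of unity is 1. (For n=1 it is 1; for n=2 it is -1.)

1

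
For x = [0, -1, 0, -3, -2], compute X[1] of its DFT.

X[1] = Σ(n=0 to 4) x[n] · ω_5^(1n) where ω_5 = e^(-2πi/5)
= (0)·ω_5^0 + (-1)·ω_5^1 + (0)·ω_5^2 + (-3)·ω_5^3 + (-2)·ω_5^4

X[1] = 1.5000-2.7144i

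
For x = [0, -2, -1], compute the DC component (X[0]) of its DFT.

X[0] = Σ(n=0 to 2) x[n] · ω_3^0 = Σ x[n]
= (0) + (-2) + (-1)

X[0] = -3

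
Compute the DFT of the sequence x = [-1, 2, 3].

X[k] = Σ(n=0 to 2) x[n] · ω_3^(nk)
where ω_3 = e^(-2πi/3)

Computing each X[k]:
X[0] = 4
X[1] = -3.5000+0.8660i
X[2] = -3.5000-0.8660i

X = [4, -3.5000+0.8660i, -3.5000-0.8660i]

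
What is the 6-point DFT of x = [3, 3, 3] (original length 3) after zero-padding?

Original 3-point DFT: [9, 0, 0]
Zero-padded 6-point DFT provides frequency interpolation.

DFT_6([x, 0, ...]) = [9, 3.0000-5.1962i, 0, 3, 0, 3.0000+5.1962i]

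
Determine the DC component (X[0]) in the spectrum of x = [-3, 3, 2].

X[0] = Σ(n=0 to 2) x[n] · ω_3^0 = Σ x[n]
= (-3) + (3) + (2)

X[0] = 2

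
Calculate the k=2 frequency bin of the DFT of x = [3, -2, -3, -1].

X[2] = Σ(n=0 to 3) x[n] · ω_4^(2n) where ω_4 = e^(-2πi/4)
= (3)·ω_4^0 + (-2)·ω_4^2 + (-3)·ω_4^4 + (-1)·ω_4^6

X[2] = 3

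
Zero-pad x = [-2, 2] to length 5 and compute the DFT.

Original 2-point DFT: [0, -4]
Zero-padded 5-point DFT provides frequency interpolation.

DFT_5([x, 0, ...]) = [0, -1.3820-1.9021i, -3.6180-1.1756i, -3.6180+1.1756i, -1.3820+1.9021i]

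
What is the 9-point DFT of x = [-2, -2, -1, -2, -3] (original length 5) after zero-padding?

Original 5-point DFT: [-10, -1.1180-1.5388i, 1.1180+0.3633i, 1.1180-0.3633i, -1.1180+1.5388i]
Zero-padded 9-point DFT provides frequency interpolation.

DFT_9([x, 0, ...]) = [-10, 0.1133+5.0285i, -2.7057-1.3488i, -1.0000+3.4641i, -0.4076-1.1811i, -0.4076+1.1811i, -1.0000-3.4641i, -2.7057+1.3488i, 0.1133-5.0285i]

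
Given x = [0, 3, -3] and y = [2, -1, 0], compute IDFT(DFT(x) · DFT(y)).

(x ⊛ y)[n] = Σ(m=0 to 2) x[m] · y[(n-m) mod 3]

Computing each output sample:
(x ⊛ y)[0] = 3
(x ⊛ y)[1] = 6
(x ⊛ y)[2] = -9

x ⊛ y = [3, 6, -9]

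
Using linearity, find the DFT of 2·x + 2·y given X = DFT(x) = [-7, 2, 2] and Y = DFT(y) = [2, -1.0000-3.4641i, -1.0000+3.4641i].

By linearity: DFT(2x + 2y) = 2·DFT(x) + 2·DFT(y)
= 2·[-7, 2, 2] + 2·[2, -1.0000-3.4641i, -1.0000+3.4641i]

Computing element-wise:
Z[0] = 2·(-7) + 2·(2) = -10
Z[1] = 2·(2) + 2·(-1.0000-3.4641i) = 2.0000-6.9282i
Z[2] = 2·(2) + 2·(-1.0000+3.4641i) = 2.0000+6.9282i

DFT(2x + 2y) = 2·X + 2·Y = [-10, 2.0000-6.9282i, 2.0000+6.9282i]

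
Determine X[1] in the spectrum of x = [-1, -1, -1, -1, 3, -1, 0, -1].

X[1] = Σ(n=0 to 7) x[n] · ω_8^(1n) where ω_8 = e^(-2πi/8)
= (-1)·ω_8^0 + (-1)·ω_8^1 + (-1)·ω_8^2 + (-1)·ω_8^3 + (3)·ω_8^4 + (-1)·ω_8^5 + (0)·ω_8^6 + (-1)·ω_8^7

X[1] = -4+1i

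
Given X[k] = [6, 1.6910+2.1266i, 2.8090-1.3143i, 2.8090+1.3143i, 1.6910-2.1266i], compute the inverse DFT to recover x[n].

x[n] = (1/5) Σ(k=0 to 4) X[k] · e^(2πikn/5)

Computing each x[n]:
x[0] = 3
x[1] = 0
x[2] = 0
x[3] = 2
x[4] = 1

x = [3, 0, 0, 2, 1]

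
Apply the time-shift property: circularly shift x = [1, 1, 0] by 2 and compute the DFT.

Time shift by 2: X_shifted[k] = ω_3^(2k) · X[k]
Shifted x = [1, 0, 1]

DFT(x[n-2]) = [2, 0.5000+0.8660i, 0.5000-0.8660i]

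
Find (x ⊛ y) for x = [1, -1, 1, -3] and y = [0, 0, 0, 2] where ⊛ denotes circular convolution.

(x ⊛ y)[n] = Σ(m=0 to 3) x[m] · y[(n-m) mod 4]

Computing each output sample:
(x ⊛ y)[0] = -2
(x ⊛ y)[1] = 2
(x ⊛ y)[2] = -6
(x ⊛ y)[3] = 2

x ⊛ y = [-2, 2, -6, 2]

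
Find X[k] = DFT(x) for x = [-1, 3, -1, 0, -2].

X[k] = Σ(n=0 to 4) x[n] · ω_5^(nk)
where ω_5 = e^(-2πi/5)

Computing each X[k]:
X[0] = -1
X[1] = 0.1180-4.1675i
X[2] = -2.1180-3.8900i
X[3] = -2.1180+3.8900i
X[4] = 0.1180+4.1675i

X = [-1, 0.1180-4.1675i, -2.1180-3.8900i, -2.1180+3.8900i, 0.1180+4.1675i]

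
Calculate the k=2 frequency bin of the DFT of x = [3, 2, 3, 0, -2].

X[2] = Σ(n=0 to 4) x[n] · ω_5^(2n) where ω_5 = e^(-2πi/5)
= (3)·ω_5^0 + (2)·ω_5^2 + (3)·ω_5^4 + (0)·ω_5^6 + (-2)·ω_5^8

X[2] = 3.9271+0.5020i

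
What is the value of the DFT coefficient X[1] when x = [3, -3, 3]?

X[1] = Σ(n=0 to 2) x[n] · ω_3^(1n) where ω_3 = e^(-2πi/3)
= (3)·ω_3^0 + (-3)·ω_3^1 + (3)·ω_3^2

X[1] = 3.0000+5.1962i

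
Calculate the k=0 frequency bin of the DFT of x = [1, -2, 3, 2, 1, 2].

X[0] = Σ(n=0 to 5) x[n] · ω_6^0 = Σ x[n]
= (1) + (-2) + (3) + (2) + (1) + (2)

X[0] = 7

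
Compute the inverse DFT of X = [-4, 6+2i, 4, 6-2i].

x[n] = (1/4) Σ(k=0 to 3) X[k] · e^(2πikn/4)

Computing each x[n]:
x[0] = 3
x[1] = -3
x[2] = -3
x[3] = -1

x = [3, -3, -3, -1]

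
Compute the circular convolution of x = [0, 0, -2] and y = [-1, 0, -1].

(x ⊛ y)[n] = Σ(m=0 to 2) x[m] · y[(n-m) mod 3]

Computing each output sample:
(x ⊛ y)[0] = 0
(x ⊛ y)[1] = 2
(x ⊛ y)[2] = 2

x ⊛ y = [0, 2, 2]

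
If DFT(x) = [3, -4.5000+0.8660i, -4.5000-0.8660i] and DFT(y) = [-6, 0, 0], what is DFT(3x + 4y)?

By linearity: DFT(3x + 4y) = 3·DFT(x) + 4·DFT(y)
= 3·[3, -4.5000+0.8660i, -4.5000-0.8660i] + 4·[-6, 0, 0]

Computing element-wise:
Z[0] = 3·(3) + 4·(-6) = -15
Z[1] = 3·(-4.5000+0.8660i) + 4·(0) = -13.5000+2.5980i
Z[2] = 3·(-4.5000-0.8660i) + 4·(0) = -13.5000-2.5980i

DFT(3x + 4y) = 3·X + 4·Y = [-15, -13.5000+2.5980i, -13.5000-2.5980i]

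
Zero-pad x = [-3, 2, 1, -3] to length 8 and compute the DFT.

Original 4-point DFT: [-3, -4-5i, -1, -4+5i]
Zero-padded 8-point DFT provides frequency interpolation.

DFT_8([x, 0, ...]) = [-3, 0.5355-0.2929i, -4-5i, -6.5355+1.7071i, -1, -6.5355-1.7071i, -4+5i, 0.5355+0.2929i]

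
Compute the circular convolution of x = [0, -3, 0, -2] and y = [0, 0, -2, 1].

(x ⊛ y)[n] = Σ(m=0 to 3) x[m] · y[(n-m) mod 4]

Computing each output sample:
(x ⊛ y)[0] = -3
(x ⊛ y)[1] = 4
(x ⊛ y)[2] = -2
(x ⊛ y)[3] = 6

x ⊛ y = [-3, 4, -2, 6]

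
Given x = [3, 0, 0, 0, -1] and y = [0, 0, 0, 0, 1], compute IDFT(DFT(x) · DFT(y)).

(x ⊛ y)[n] = Σ(m=0 to 4) x[m] · y[(n-m) mod 5]

Computing each output sample:
(x ⊛ y)[0] = 0
(x ⊛ y)[1] = 0
(x ⊛ y)[2] = 0
(x ⊛ y)[3] = -1
(x ⊛ y)[4] = 3

x ⊛ y = [0, 0, 0, -1, 3]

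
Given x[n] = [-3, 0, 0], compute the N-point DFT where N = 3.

X[k] = Σ(n=0 to 2) x[n] · ω_3^(nk)
where ω_3 = e^(-2πi/3)

Computing each X[k]:
X[0] = -3
X[1] = -3
X[2] = -3

X = [-3, -3, -3]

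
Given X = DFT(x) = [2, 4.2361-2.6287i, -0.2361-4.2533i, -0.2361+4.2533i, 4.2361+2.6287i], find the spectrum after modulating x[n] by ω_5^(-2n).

Modulation property: DFT(ω_5^(-2n)·x[n]) = X[(k-2) mod 5], so circularly shift X by 2 positions.

X[k-2] = [-0.2361+4.2533i, 4.2361+2.6287i, 2, 4.2361-2.6287i, -0.2361-4.2533i]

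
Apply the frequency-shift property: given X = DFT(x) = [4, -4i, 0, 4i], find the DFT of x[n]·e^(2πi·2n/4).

Modulation property: DFT(ω_4^(-2n)·x[n]) = X[(k-2) mod 4], so circularly shift X by 2 positions.

X[k-2] = [0, 4i, 4, -4i]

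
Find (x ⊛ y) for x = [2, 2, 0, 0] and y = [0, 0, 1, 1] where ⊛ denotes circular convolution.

(x ⊛ y)[n] = Σ(m=0 to 3) x[m] · y[(n-m) mod 4]

Computing each output sample:
(x ⊛ y)[0] = 2
(x ⊛ y)[1] = 0
(x ⊛ y)[2] = 2
(x ⊛ y)[3] = 4

x ⊛ y = [2, 0, 2, 4]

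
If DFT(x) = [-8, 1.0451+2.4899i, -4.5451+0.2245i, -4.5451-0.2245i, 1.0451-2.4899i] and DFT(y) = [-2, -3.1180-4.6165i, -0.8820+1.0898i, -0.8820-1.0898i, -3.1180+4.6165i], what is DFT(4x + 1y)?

By linearity: DFT(4x + 1y) = 4·DFT(x) + 1·DFT(y)
= 4·[-8, 1.0451+2.4899i, -4.5451+0.2245i, -4.5451-0.2245i, 1.0451-2.4899i] + 1·[-2, -3.1180-4.6165i, -0.8820+1.0898i, -0.8820-1.0898i, -3.1180+4.6165i]

Computing element-wise:
Z[0] = 4·(-8) + 1·(-2) = -34
Z[1] = 4·(1.0451+2.4899i) + 1·(-3.1180-4.6165i) = 1.0624+5.3431i
Z[2] = 4·(-4.5451+0.2245i) + 1·(-0.8820+1.0898i) = -19.0624+1.9878i
Z[3] = 4·(-4.5451-0.2245i) + 1·(-0.8820-1.0898i) = -19.0624-1.9878i
Z[4] = 4·(1.0451-2.4899i) + 1·(-3.1180+4.6165i) = 1.0624-5.3431i

DFT(4x + 1y) = 4·X + 1·Y = [-34, 1.0624+5.3431i, -19.0624+1.9878i, -19.0624-1.9878i, 1.0624-5.3431i]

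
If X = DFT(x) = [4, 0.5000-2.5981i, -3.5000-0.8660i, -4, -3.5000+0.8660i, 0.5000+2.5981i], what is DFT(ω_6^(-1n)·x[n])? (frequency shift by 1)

Modulation property: DFT(ω_6^(-1n)·x[n]) = X[(k-1) mod 6], so circularly shift X by 1 positions.

X[k-1] = [0.5000+2.5981i, 4, 0.5000-2.5981i, -3.5000-0.8660i, -4, -3.5000+0.8660i]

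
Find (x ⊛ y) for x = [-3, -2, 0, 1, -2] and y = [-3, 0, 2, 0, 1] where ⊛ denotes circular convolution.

(x ⊛ y)[n] = Σ(m=0 to 4) x[m] · y[(n-m) mod 5]

Computing each output sample:
(x ⊛ y)[0] = 9
(x ⊛ y)[1] = 2
(x ⊛ y)[2] = -5
(x ⊛ y)[3] = -9
(x ⊛ y)[4] = 3

x ⊛ y = [9, 2, -5, -9, 3]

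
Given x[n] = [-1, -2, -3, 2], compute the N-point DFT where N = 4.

X[k] = Σ(n=0 to 3) x[n] · ω_4^(nk)
where ω_4 = e^(-2πi/4)

Computing each X[k]:
X[0] = -4
X[1] = 2+4i
X[2] = -4
X[3] = 2-4i

X = [-4, 2+4i, -4, 2-4i]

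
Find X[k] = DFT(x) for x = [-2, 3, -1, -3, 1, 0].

X[k] = Σ(n=0 to 5) x[n] · ω_6^(nk)
where ω_6 = e^(-2πi/6)

Computing each X[k]:
X[0] = -2
X[1] = 2.5000-0.8660i
X[2] = -6.5000-4.3301i
X[3] = -2
X[4] = -6.5000+4.3301i
X[5] = 2.5000+0.8660i

X = [-2, 2.5000-0.8660i, -6.5000-4.3301i, -2, -6.5000+4.3301i, 2.5000+0.8660i]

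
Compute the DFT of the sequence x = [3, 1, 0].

X[k] = Σ(n=0 to 2) x[n] · ω_3^(nk)
where ω_3 = e^(-2πi/3)

Computing each X[k]:
X[0] = 4
X[1] = 2.5000-0.8660i
X[2] = 2.5000+0.8660i

X = [4, 2.5000-0.8660i, 2.5000+0.8660i]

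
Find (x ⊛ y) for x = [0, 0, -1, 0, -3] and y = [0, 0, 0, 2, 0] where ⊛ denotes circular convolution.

(x ⊛ y)[n] = Σ(m=0 to 4) x[m] · y[(n-m) mod 5]

Computing each output sample:
(x ⊛ y)[0] = -2
(x ⊛ y)[1] = 0
(x ⊛ y)[2] = -6
(x ⊛ y)[3] = 0
(x ⊛ y)[4] = 0

x ⊛ y = [-2, 0, -6, 0, 0]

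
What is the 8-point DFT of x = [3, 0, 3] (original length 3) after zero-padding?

Original 3-point DFT: [6, 1.5000+2.5981i, 1.5000-2.5981i]
Zero-padded 8-point DFT provides frequency interpolation.

DFT_8([x, 0, ...]) = [6, 3-3i, 0, 3+3i, 6, 3-3i, 0, 3+3i]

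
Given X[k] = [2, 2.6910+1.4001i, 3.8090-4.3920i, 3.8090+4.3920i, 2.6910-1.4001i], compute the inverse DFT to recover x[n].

x[n] = (1/5) Σ(k=0 to 4) X[k] · e^(2πikn/5)

Computing each x[n]:
x[0] = 3
x[1] = 0
x[2] = -2
x[3] = 2
x[4] = -1

x = [3, 0, -2, 2, -1]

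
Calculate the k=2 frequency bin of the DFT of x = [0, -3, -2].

X[2] = Σ(n=0 to 2) x[n] · ω_3^(2n) where ω_3 = e^(-2πi/3)
= (0)·ω_3^0 + (-3)·ω_3^2 + (-2)·ω_3^4

X[2] = 2.5000-0.8660i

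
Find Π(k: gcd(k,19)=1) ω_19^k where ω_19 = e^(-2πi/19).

The primitive 19th roots of unity are ω_19^k for k coprime to 19: k ∈ {1, 2, 3, 4, 5, 6, 7, 8, 9, 10, 11, 12, 13, 14, 15, 16, 17, 18}
Their product equals the constant term of the cyclotomic polynomial Φ_19(x) up to sign.
For n ≥ 3, the product of all primitive nth roots of unity is 1. (For n=1 it is 1; for n=2 it is -1.)

1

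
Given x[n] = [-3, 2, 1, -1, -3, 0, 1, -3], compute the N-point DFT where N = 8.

X[k] = Σ(n=0 to 7) x[n] · ω_8^(nk)
where ω_8 = e^(-2πi/8)

Computing each X[k]:
X[0] = -6
X[1] = -2.8284i
X[2] = -8-6i
X[3] = -2.8284i
X[4] = -2
X[5] = 2.8284i
X[6] = -8+6i
X[7] = 2.8284i

X = [-6, -2.8284i, -8-6i, -2.8284i, -2, 2.8284i, -8+6i, 2.8284i]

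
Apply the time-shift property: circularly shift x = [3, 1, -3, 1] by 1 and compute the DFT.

Time shift by 1: X_shifted[k] = ω_4^(1k) · X[k]
Shifted x = [1, 3, 1, -3]

DFT(x[n-1]) = [2, -6i, 2, 6i]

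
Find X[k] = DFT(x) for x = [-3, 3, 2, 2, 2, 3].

X[k] = Σ(n=0 to 5) x[n] · ω_6^(nk)
where ω_6 = e^(-2πi/6)

Computing each X[k]:
X[0] = 9
X[1] = -4
X[2] = -6
X[3] = -7
X[4] = -6
X[5] = -4

X = [9, -4, -6, -7, -6, -4]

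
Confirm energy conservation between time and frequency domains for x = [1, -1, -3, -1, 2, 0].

Time domain:
Σ|x[n]|² = |1|² + |-1|² + |-3|² + |-1|² + |2|² + |0|² = 16.0000

Frequency domain:
(1/6)Σ|X[k]|² = (1/6)(|-2|² + |2.0000+5.1962i|² + |1.0000-3.4641i|² + |2|² + |1.0000+3.4641i|² + |2.0000-5.1962i|²) = (1/6)·96.0000 = 16.0000

Both sides agree, confirming Parseval's theorem.

Σ|x[n]|² = (1/N)Σ|X[k]|² = 16.0000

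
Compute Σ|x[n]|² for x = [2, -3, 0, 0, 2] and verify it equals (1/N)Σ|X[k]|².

Time domain:
Σ|x[n]|² = |2|² + |-3|² + |0|² + |0|² + |2|² = 17.0000

Frequency domain:
(1/5)Σ|X[k]|² = (1/5)(|1|² + |1.6910+4.7553i|² + |2.8090+2.9389i|² + |2.8090-2.9389i|² + |1.6910-4.7553i|²) = (1/5)·85.0000 = 17.0000

Both sides agree, confirming Parseval's theorem.

Σ|x[n]|² = (1/N)Σ|X[k]|² = 17.0000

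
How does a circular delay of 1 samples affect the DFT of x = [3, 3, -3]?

Time shift by 1: X_shifted[k] = ω_3^(1k) · X[k]
Shifted x = [-3, 3, 3]

DFT(x[n-1]) = [3, -6, -6]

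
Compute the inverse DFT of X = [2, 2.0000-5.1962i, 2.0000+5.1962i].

x[n] = (1/3) Σ(k=0 to 2) X[k] · e^(2πikn/3)

Computing each x[n]:
x[0] = 2
x[1] = 3
x[2] = -3

x = [2, 3, -3]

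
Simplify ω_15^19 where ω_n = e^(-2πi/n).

Since ω_15^15 = 1, powers reduce modulo 15.
19 mod 15 = 4
So ω_15^19 = ω_15^4 = e^(-2πi·4/15)

ω_15^19 = ω_15^4 = -0.1045-0.9945i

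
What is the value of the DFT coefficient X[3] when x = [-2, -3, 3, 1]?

X[3] = Σ(n=0 to 3) x[n] · ω_4^(3n) where ω_4 = e^(-2πi/4)
= (-2)·ω_4^0 + (-3)·ω_4^3 + (3)·ω_4^6 + (1)·ω_4^9

X[3] = -5-4i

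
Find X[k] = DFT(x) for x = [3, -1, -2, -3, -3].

X[k] = Σ(n=0 to 4) x[n] · ω_5^(nk)
where ω_5 = e^(-2πi/5)

Computing each X[k]:
X[0] = -6
X[1] = 5.8090-2.4899i
X[2] = 4.6910-0.2245i
X[3] = 4.6910+0.2245i
X[4] = 5.8090+2.4899i

X = [-6, 5.8090-2.4899i, 4.6910-0.2245i, 4.6910+0.2245i, 5.8090+2.4899i]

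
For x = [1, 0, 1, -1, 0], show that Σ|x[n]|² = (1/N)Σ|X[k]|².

Time domain:
Σ|x[n]|² = |1|² + |0|² + |1|² + |-1|² + |0|² = 3.0000

Frequency domain:
(1/5)Σ|X[k]|² = (1/5)(|1|² + |1.0000-1.1756i|² + |1.0000+1.9021i|² + |1.0000-1.9021i|² + |1.0000+1.1756i|²) = (1/5)·15.0000 = 3.0000

Both sides agree, confirming Parseval's theorem.

Σ|x[n]|² = (1/N)Σ|X[k]|² = 3.0000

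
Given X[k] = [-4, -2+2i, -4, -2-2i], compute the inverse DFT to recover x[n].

x[n] = (1/4) Σ(k=0 to 3) X[k] · e^(2πikn/4)

Computing each x[n]:
x[0] = -3
x[1] = -1
x[2] = -1
x[3] = 1

x = [-3, -1, -1, 1]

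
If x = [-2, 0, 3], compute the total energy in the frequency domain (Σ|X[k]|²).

Parseval: Σ|x[n]|² = (1/N)Σ|X[k]|², so Σ|X[k]|² = N·Σ|x[n]|² = 3·13.0000

Σ|X[k]|² = N·Σ|x[n]|² = 3·13.0000 = 39.0000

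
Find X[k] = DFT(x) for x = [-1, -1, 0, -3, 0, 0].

X[k] = Σ(n=0 to 5) x[n] · ω_6^(nk)
where ω_6 = e^(-2πi/6)

Computing each X[k]:
X[0] = -5
X[1] = 1.5000+0.8660i
X[2] = -3.5000+0.8660i
X[3] = 3
X[4] = -3.5000-0.8660i
X[5] = 1.5000-0.8660i

X = [-5, 1.5000+0.8660i, -3.5000+0.8660i, 3, -3.5000-0.8660i, 1.5000-0.8660i]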